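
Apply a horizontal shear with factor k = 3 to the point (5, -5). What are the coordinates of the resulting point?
(-10, -5)

Shear matrix for horizontal shear with factor k = 3:
[[1, 3], [0, 1]]
Result: (5, -5) → (-10, -5)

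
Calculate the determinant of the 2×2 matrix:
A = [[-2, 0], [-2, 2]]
-4

For A = [[a, b], [c, d]], det(A) = a*d - b*c.
det(A) = (-2)*(2) - (0)*(-2) = -4 - 0 = -4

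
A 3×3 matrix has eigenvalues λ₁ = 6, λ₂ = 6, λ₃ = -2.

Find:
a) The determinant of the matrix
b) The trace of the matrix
det = -72, trace = 10

Two standard eigenvalue identities:
- det(A) equals the product of the eigenvalues (counted with multiplicity).
- trace(A) equals the sum of the eigenvalues.
det(A) = (6)*(6)*(-2) = -72.
trace(A) = 6 + 6 - 2 = 10.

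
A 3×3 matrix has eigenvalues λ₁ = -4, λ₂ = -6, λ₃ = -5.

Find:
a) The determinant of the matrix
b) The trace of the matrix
det = -120, trace = -15

Two standard eigenvalue identities:
- det(A) equals the product of the eigenvalues (counted with multiplicity).
- trace(A) equals the sum of the eigenvalues.
det(A) = (-4)*(-6)*(-5) = -120.
trace(A) = -4 - 6 - 5 = -15.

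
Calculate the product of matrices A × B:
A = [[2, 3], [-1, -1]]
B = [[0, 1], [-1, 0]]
[[-3, 2], [1, -1]]

Matrix multiplication:
C[0][0] = 2×0 + 3×-1 = -3
C[0][1] = 2×1 + 3×0 = 2
C[1][0] = -1×0 + -1×-1 = 1
C[1][1] = -1×1 + -1×0 = -1
Result: [[-3, 2], [1, -1]]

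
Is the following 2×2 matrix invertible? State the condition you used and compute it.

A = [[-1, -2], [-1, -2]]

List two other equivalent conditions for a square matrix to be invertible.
No, not invertible; det(A) = 0 (two rows are equal, so the rows are linearly dependent). Equivalent conditions (failing for this A): rank(A) < 2; Ax = 0 has non-trivial solutions; 0 is an eigenvalue; the columns are linearly dependent.

To check invertibility, compute det(A).
In this matrix, row 0 and the last row are identical, so one row is a scalar multiple of another and the rows are linearly dependent.
A matrix with linearly dependent rows has det = 0 and is not invertible.
Equivalent failed conditions:
- rank(A) < 2.
- Ax = 0 has non-trivial solutions.
- 0 is an eigenvalue.
- The columns are linearly dependent.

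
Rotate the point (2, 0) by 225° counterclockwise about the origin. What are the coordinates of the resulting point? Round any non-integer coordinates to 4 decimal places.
(-1.4142, -1.4142)

Rotation matrix R(θ) = [[cos θ, -sin θ], [sin θ, cos θ]]; for θ = 225°:
R = [[-√2/2, √2/2], [-√2/2, -√2/2]]
Result: R × [2, 0]ᵀ = [-√2/2·2 + (√2/2)·0, -√2/2·2 + (-√2/2)·0]ᵀ = (-1.4142, -1.4142)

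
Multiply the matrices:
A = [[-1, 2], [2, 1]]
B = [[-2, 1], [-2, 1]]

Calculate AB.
[[-2, 1], [-6, 3]]

Each entry (i,j) of AB = sum over k of A[i][k]*B[k][j].
(AB)[0][0] = (-1)*(-2) + (2)*(-2) = -2
(AB)[0][1] = (-1)*(1) + (2)*(1) = 1
(AB)[1][0] = (2)*(-2) + (1)*(-2) = -6
(AB)[1][1] = (2)*(1) + (1)*(1) = 3
AB = [[-2, 1], [-6, 3]]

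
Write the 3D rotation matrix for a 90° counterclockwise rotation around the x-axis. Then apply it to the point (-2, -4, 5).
R = [[1, 0, 0], [0, 0, -1], [0, 1, 0]]; R·(-2, -4, 5) = (-2, -5, -4)

Rotation matrix for 90° around x-axis:
cos(90°) = 0, sin(90°) = 1
R = [[1, 0, 0], [0, 0, -1], [0, 1, 0]]
Apply to (-2, -4, 5): R·[-2, -4, 5]ᵀ = (-2, -5, -4)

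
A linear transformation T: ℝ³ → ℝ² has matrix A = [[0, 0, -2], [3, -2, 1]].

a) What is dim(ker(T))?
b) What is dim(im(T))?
dim(ker) = 1, dim(im) = 2

The two rows are not scalar multiples of one another (no single k satisfies row 2 = k × row 1), so they are linearly independent.
Thus rank(A) = 2.
dim(im(T)) = rank(A) = 2.
By the rank-nullity theorem applied to T: ℝ³ → ℝ², rank(A) + nullity(A) = 3 (the domain dimension), so dim(ker(T)) = 3 - 2 = 1.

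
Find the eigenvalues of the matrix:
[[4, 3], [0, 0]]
λ = 0 and λ = 4

Characteristic equation: det(A - λI) = 0
λ² - (trace)λ + (det) = 0
λ² - (4)λ + (0) = 0
λ² - 4λ + 0 = 0
Solving: λ = 0, 4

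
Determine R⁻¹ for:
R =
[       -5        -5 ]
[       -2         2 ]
det(R) = -20
R⁻¹ =
[    -1/10      -1/4 ]
[    -1/10       1/4 ]

For a 2×2 matrix R = [[a, b], [c, d]] with det(R) ≠ 0, R⁻¹ = (1/det(R)) * [[d, -b], [-c, a]].
det(R) = (-5)*(2) - (-5)*(-2) = -10 - 10 = -20.
R⁻¹ = (1/-20) * [[2, 5], [2, -5]].
Dividing each entry by -20 and reducing:
R⁻¹ =
[    -1/10      -1/4 ]
[    -1/10       1/4 ]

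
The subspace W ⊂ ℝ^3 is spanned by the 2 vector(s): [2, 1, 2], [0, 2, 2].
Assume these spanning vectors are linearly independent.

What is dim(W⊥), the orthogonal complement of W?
dim(W⊥) = 1

For any subspace W of ℝ^n, dim(W) + dim(W⊥) = n (the whole-space dimension).
Here the given 2 vectors are linearly independent, so dim(W) = 2.
Thus dim(W⊥) = n - dim(W) = 3 - 2 = 1.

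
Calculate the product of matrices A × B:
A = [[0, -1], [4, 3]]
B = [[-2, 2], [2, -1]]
[[-2, 1], [-2, 5]]

Matrix multiplication:
C[0][0] = 0×-2 + -1×2 = -2
C[0][1] = 0×2 + -1×-1 = 1
C[1][0] = 4×-2 + 3×2 = -2
C[1][1] = 4×2 + 3×-1 = 5
Result: [[-2, 1], [-2, 5]]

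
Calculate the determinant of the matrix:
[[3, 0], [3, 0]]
0

For a 2×2 matrix [[a, b], [c, d]], det = ad - bc
det = (3)(0) - (0)(3) = 0 - 0 = 0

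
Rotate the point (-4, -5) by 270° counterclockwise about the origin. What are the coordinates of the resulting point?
(-5, 4)

Rotation matrix R(θ) = [[cos θ, -sin θ], [sin θ, cos θ]]; for θ = 270°:
R = [[0, 1], [-1, 0]]
Result: R × [-4, -5]ᵀ = [0·-4 + (1)·-5, -1·-4 + (0)·-5]ᵀ = (-5, 4)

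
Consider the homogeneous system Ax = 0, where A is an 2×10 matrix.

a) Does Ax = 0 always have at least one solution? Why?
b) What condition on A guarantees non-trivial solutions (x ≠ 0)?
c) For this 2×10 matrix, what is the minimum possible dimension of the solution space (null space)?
a) Yes, x = 0 is always a solution. b) When A has linearly dependent columns (rank < n). c) Minimum nullity = 8.

a) x = 0 satisfies A·0 = 0, so the zero vector is always a solution.
b) Non-trivial solutions exist iff the columns of A are linearly dependent, equivalently rank(A) < n (the number of columns).
c) By rank-nullity, rank(A) + nullity(A) = n = 10. Since A has only 2 rows, rank(A) ≤ 2, so nullity(A) ≥ 10 - 2 = 8.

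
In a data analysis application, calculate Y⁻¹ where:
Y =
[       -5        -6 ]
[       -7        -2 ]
det(Y) = -32
Y⁻¹ =
[     1/16     -3/16 ]
[    -7/32      5/32 ]

For a 2×2 matrix Y = [[a, b], [c, d]] with det(Y) ≠ 0, Y⁻¹ = (1/det(Y)) * [[d, -b], [-c, a]].
det(Y) = (-5)*(-2) - (-6)*(-7) = 10 - 42 = -32.
Y⁻¹ = (1/-32) * [[-2, 6], [7, -5]].
Dividing each entry by -32 and reducing:
Y⁻¹ =
[     1/16     -3/16 ]
[    -7/32      5/32 ]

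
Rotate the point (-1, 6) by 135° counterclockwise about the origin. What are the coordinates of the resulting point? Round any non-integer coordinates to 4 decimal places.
(-3.5355, -4.9497)

Rotation matrix R(θ) = [[cos θ, -sin θ], [sin θ, cos θ]]; for θ = 135°:
R = [[-√2/2, -√2/2], [√2/2, -√2/2]]
Result: R × [-1, 6]ᵀ = [-√2/2·-1 + (-√2/2)·6, √2/2·-1 + (-√2/2)·6]ᵀ = (-3.5355, -4.9497)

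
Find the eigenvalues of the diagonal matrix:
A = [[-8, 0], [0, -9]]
λ₁ = -8, λ₂ = -9

The characteristic polynomial of A is det(A - λI) = (-8 - λ)(-9 - λ) = 0.
The roots are λ = -8 and λ = -9, so the eigenvalues are the diagonal entries.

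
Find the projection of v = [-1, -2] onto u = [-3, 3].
[1/2, -1/2]

The projection of v onto u is proj_u(v) = ((v·u) / (u·u)) · u.
v·u = (-1)*(-3) + (-2)*(3) = -3.
u·u = (-3)*(-3) + (3)*(3) = 18.
coefficient = -3 / 18 = -1/6.
proj_u(v) = -1/6 · [-3, 3] = [1/2, -1/2].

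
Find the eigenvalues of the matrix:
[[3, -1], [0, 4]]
λ = 3 and λ = 4

Characteristic equation: det(A - λI) = 0
λ² - (trace)λ + (det) = 0
λ² - (7)λ + (12) = 0
λ² - 7λ + 12 = 0
Solving: λ = 3, 4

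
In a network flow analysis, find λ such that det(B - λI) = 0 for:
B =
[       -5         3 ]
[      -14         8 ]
λ = 1, 2

Solve det(B - λI) = 0. For a 2×2 matrix the characteristic equation is λ² - (trace)λ + det = 0.
trace(B) = a + d = -5 + 8 = 3.
det(B) = a*d - b*c = (-5)*(8) - (3)*(-14) = -40 + 42 = 2.
Characteristic equation: λ² - (3)λ + (2) = 0.
Discriminant = (3)² - 4*(2) = 9 - 8 = 1.
λ = (3 ± √1) / 2 = (3 ± 1) / 2 = 1, 2.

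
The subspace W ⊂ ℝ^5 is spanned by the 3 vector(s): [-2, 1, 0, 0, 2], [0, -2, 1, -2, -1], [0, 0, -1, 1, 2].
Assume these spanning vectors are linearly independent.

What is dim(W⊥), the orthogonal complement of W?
dim(W⊥) = 2

For any subspace W of ℝ^n, dim(W) + dim(W⊥) = n (the whole-space dimension).
Here the given 3 vectors are linearly independent, so dim(W) = 3.
Thus dim(W⊥) = n - dim(W) = 5 - 3 = 2.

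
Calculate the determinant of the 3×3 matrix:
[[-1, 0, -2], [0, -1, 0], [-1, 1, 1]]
3

Expansion along first row:
det = -1·det([[-1,0],[1,1]]) - 0·det([[0,0],[-1,1]]) + -2·det([[0,-1],[-1,1]])
    = -1·(-1·1 - 0·1) - 0·(0·1 - 0·-1) + -2·(0·1 - -1·-1)
    = -1·-1 - 0·0 + -2·-1
    = 1 + 0 + 2 = 3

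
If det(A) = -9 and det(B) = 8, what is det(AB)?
-72

Use the multiplicative property of determinants: det(AB) = det(A)*det(B).
det(AB) = (-9)*(8) = -72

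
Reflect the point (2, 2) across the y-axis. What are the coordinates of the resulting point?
(-2, 2)

Reflection across y-axis: (2, 2) → (-2, 2)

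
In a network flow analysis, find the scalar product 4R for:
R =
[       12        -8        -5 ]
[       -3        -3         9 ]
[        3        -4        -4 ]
4R =
[       48       -32       -20 ]
[      -12       -12        36 ]
[       12       -16       -16 ]

Scalar multiplication is elementwise: (4R)[i][j] = 4 * R[i][j].
  (4R)[0][0] = 4 * (12) = 48
  (4R)[0][1] = 4 * (-8) = -32
  (4R)[0][2] = 4 * (-5) = -20
  (4R)[1][0] = 4 * (-3) = -12
  (4R)[1][1] = 4 * (-3) = -12
  (4R)[1][2] = 4 * (9) = 36
  (4R)[2][0] = 4 * (3) = 12
  (4R)[2][1] = 4 * (-4) = -16
  (4R)[2][2] = 4 * (-4) = -16
4R =
[       48       -32       -20 ]
[      -12       -12        36 ]
[       12       -16       -16 ]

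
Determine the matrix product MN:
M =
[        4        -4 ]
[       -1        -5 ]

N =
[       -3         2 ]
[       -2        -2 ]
MN =
[       -4        16 ]
[       13         8 ]

Matrix multiplication: (MN)[i][j] = sum over k of M[i][k] * N[k][j].
  (MN)[0][0] = (4)*(-3) + (-4)*(-2) = -4
  (MN)[0][1] = (4)*(2) + (-4)*(-2) = 16
  (MN)[1][0] = (-1)*(-3) + (-5)*(-2) = 13
  (MN)[1][1] = (-1)*(2) + (-5)*(-2) = 8
MN =
[       -4        16 ]
[       13         8 ]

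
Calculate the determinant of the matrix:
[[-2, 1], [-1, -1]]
3

For a 2×2 matrix [[a, b], [c, d]], det = ad - bc
det = (-2)(-1) - (1)(-1) = 2 - -1 = 3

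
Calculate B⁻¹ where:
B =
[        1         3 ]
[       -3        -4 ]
det(B) = 5
B⁻¹ =
[     -4/5      -3/5 ]
[      3/5       1/5 ]

For a 2×2 matrix B = [[a, b], [c, d]] with det(B) ≠ 0, B⁻¹ = (1/det(B)) * [[d, -b], [-c, a]].
det(B) = (1)*(-4) - (3)*(-3) = -4 + 9 = 5.
B⁻¹ = (1/5) * [[-4, -3], [3, 1]].
Dividing each entry by 5 and reducing:
B⁻¹ =
[     -4/5      -3/5 ]
[      3/5       1/5 ]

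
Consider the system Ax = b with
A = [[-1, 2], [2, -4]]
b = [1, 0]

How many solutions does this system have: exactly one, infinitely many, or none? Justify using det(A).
No solution

det(A) = (-1)*(-4) - (2)*(2) = 0, so A is singular.
The column space of A is span(column 1) = span([-1, 2]).
b = [1, 0] is not a scalar multiple of column 1, so b ∉ column space and the system is inconsistent — no solution.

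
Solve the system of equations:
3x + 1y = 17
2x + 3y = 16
x = 5, y = 2

Use elimination (row reduction):
Equation 1: 3x + 1y = 17.
Equation 2: 2x + 3y = 16.
Multiply Eq1 by 2 and Eq2 by 3: 6x + 2y = 34;  6x + 9y = 48.
Subtract: (7)y = 14, so y = 2.
Back-substitute into Eq1: 3x + 1*(2) = 17, so x = 5.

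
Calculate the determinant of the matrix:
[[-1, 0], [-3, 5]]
-5

For a 2×2 matrix [[a, b], [c, d]], det = ad - bc
det = (-1)(5) - (0)(-3) = -5 - 0 = -5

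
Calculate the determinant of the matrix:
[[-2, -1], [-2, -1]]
0

For a 2×2 matrix [[a, b], [c, d]], det = ad - bc
det = (-2)(-1) - (-1)(-2) = 2 - 2 = 0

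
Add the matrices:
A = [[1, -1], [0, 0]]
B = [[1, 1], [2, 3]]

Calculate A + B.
[[2, 0], [2, 3]]

Add corresponding elements:
(1)+(1)=2
(-1)+(1)=0
(0)+(2)=2
(0)+(3)=3
A + B = [[2, 0], [2, 3]]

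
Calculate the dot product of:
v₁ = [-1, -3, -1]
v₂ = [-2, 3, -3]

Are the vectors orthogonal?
-4, No

The dot product is the sum of products of corresponding components.
v₁·v₂ = (-1)*(-2) + (-3)*(3) + (-1)*(-3) = 2 - 9 + 3 = -4.
Two vectors are orthogonal iff their dot product is 0; here the dot product is -4, so the vectors are not orthogonal.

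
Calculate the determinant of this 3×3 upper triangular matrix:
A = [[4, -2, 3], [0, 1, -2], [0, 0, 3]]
12

The determinant of a triangular matrix is the product of its diagonal entries (the off-diagonal entries above the diagonal do not affect it).
det(A) = (4) * (1) * (3) = 12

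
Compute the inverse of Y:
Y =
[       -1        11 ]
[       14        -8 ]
det(Y) = -146
Y⁻¹ =
[     4/73    11/146 ]
[     7/73     1/146 ]

For a 2×2 matrix Y = [[a, b], [c, d]] with det(Y) ≠ 0, Y⁻¹ = (1/det(Y)) * [[d, -b], [-c, a]].
det(Y) = (-1)*(-8) - (11)*(14) = 8 - 154 = -146.
Y⁻¹ = (1/-146) * [[-8, -11], [-14, -1]].
Dividing each entry by -146 and reducing:
Y⁻¹ =
[     4/73    11/146 ]
[     7/73     1/146 ]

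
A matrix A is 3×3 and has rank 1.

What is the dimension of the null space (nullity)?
2

The rank-nullity theorem for an m×n matrix states:
rank(A) + nullity(A) = n (the number of columns).
Here n = 3 and rank(A) = 1, so nullity(A) = 3 - 1 = 2.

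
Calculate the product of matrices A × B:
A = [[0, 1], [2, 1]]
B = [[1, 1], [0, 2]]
[[0, 2], [2, 4]]

Matrix multiplication:
C[0][0] = 0×1 + 1×0 = 0
C[0][1] = 0×1 + 1×2 = 2
C[1][0] = 2×1 + 1×0 = 2
C[1][1] = 2×1 + 1×2 = 4
Result: [[0, 2], [2, 4]]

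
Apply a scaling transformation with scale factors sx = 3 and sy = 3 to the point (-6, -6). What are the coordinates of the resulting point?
(-18, -18)

Scaling matrix:
[[3, 0], [0, 3]]
Result: (-6 × 3, -6 × 3) = (-18, -18)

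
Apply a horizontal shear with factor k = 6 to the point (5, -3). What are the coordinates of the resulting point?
(-13, -3)

Shear matrix for horizontal shear with factor k = 6:
[[1, 6], [0, 1]]
Result: (5, -3) → (-13, -3)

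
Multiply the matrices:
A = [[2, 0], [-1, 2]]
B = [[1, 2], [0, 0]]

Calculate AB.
[[2, 4], [-1, -2]]

Each entry (i,j) of AB = sum over k of A[i][k]*B[k][j].
(AB)[0][0] = (2)*(1) + (0)*(0) = 2
(AB)[0][1] = (2)*(2) + (0)*(0) = 4
(AB)[1][0] = (-1)*(1) + (2)*(0) = -1
(AB)[1][1] = (-1)*(2) + (2)*(0) = -2
AB = [[2, 4], [-1, -2]]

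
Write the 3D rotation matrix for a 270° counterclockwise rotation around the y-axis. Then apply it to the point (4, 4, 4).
R = [[0, 0, -1], [0, 1, 0], [1, 0, 0]]; R·(4, 4, 4) = (-4, 4, 4)

Rotation matrix for 270° around y-axis:
cos(270°) = 0, sin(270°) = -1
R = [[0, 0, -1], [0, 1, 0], [1, 0, 0]]
Apply to (4, 4, 4): R·[4, 4, 4]ᵀ = (-4, 4, 4)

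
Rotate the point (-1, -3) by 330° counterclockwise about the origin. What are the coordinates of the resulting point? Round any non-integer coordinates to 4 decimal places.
(-2.3660, -2.0981)

Rotation matrix R(θ) = [[cos θ, -sin θ], [sin θ, cos θ]]; for θ = 330°:
R = [[√3/2, 1/2], [-1/2, √3/2]]
Result: R × [-1, -3]ᵀ = [√3/2·-1 + (1/2)·-3, -1/2·-1 + (√3/2)·-3]ᵀ = (-2.3660, -2.0981)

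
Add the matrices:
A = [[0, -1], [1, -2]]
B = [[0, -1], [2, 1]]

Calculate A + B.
[[0, -2], [3, -1]]

Add corresponding elements:
(0)+(0)=0
(-1)+(-1)=-2
(1)+(2)=3
(-2)+(1)=-1
A + B = [[0, -2], [3, -1]]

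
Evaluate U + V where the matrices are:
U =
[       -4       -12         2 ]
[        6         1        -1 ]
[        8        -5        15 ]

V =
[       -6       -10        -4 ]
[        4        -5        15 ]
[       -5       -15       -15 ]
U + V =
[      -10       -22        -2 ]
[       10        -4        14 ]
[        3       -20         0 ]

Matrix addition is elementwise: (U+V)[i][j] = U[i][j] + V[i][j].
  (U+V)[0][0] = (-4) + (-6) = -10
  (U+V)[0][1] = (-12) + (-10) = -22
  (U+V)[0][2] = (2) + (-4) = -2
  (U+V)[1][0] = (6) + (4) = 10
  (U+V)[1][1] = (1) + (-5) = -4
  (U+V)[1][2] = (-1) + (15) = 14
  (U+V)[2][0] = (8) + (-5) = 3
  (U+V)[2][1] = (-5) + (-15) = -20
  (U+V)[2][2] = (15) + (-15) = 0
U + V =
[      -10       -22        -2 ]
[       10        -4        14 ]
[        3       -20         0 ]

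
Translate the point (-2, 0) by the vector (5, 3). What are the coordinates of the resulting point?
(3, 3)

Translation by (5, 3):
x' = -2 + 5 = 3
y' = 0 + 3 = 3
Homogeneous matrix: [[1, 0, 5], [0, 1, 3], [0, 0, 1]]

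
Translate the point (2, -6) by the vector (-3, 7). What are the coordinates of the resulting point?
(-1, 1)

Translation by (-3, 7):
x' = 2 + -3 = -1
y' = -6 + 7 = 1
Homogeneous matrix: [[1, 0, -3], [0, 1, 7], [0, 0, 1]]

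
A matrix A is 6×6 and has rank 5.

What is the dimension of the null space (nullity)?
1

The rank-nullity theorem for an m×n matrix states:
rank(A) + nullity(A) = n (the number of columns).
Here n = 6 and rank(A) = 5, so nullity(A) = 6 - 5 = 1.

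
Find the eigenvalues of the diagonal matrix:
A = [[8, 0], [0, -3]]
λ₁ = 8, λ₂ = -3

The characteristic polynomial of A is det(A - λI) = (8 - λ)(-3 - λ) = 0.
The roots are λ = 8 and λ = -3, so the eigenvalues are the diagonal entries.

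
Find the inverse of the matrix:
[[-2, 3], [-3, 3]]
[[1, -1], [1, -2/3]]

For [[a,b],[c,d]], inverse = (1/det)·[[d,-b],[-c,a]]
det = -2·3 - 3·-3 = 3
Inverse = (1/3)·[[3, -3], [3, -2]]
        = [[1, -1], [1, -2/3]]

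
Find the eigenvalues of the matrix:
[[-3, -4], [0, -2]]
λ = -3 and λ = -2

Characteristic equation: det(A - λI) = 0
λ² - (trace)λ + (det) = 0
λ² - (-5)λ + (6) = 0
λ² + 5λ + 6 = 0
Solving: λ = -3, -2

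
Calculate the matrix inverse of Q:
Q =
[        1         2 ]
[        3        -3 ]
det(Q) = -9
Q⁻¹ =
[      1/3       2/9 ]
[      1/3      -1/9 ]

For a 2×2 matrix Q = [[a, b], [c, d]] with det(Q) ≠ 0, Q⁻¹ = (1/det(Q)) * [[d, -b], [-c, a]].
det(Q) = (1)*(-3) - (2)*(3) = -3 - 6 = -9.
Q⁻¹ = (1/-9) * [[-3, -2], [-3, 1]].
Dividing each entry by -9 and reducing:
Q⁻¹ =
[      1/3       2/9 ]
[      1/3      -1/9 ]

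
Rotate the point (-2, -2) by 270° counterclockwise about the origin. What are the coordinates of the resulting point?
(-2, 2)

Rotation matrix R(θ) = [[cos θ, -sin θ], [sin θ, cos θ]]; for θ = 270°:
R = [[0, 1], [-1, 0]]
Result: R × [-2, -2]ᵀ = [0·-2 + (1)·-2, -1·-2 + (0)·-2]ᵀ = (-2, 2)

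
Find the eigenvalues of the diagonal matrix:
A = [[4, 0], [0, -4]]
λ₁ = 4, λ₂ = -4

The characteristic polynomial of A is det(A - λI) = (4 - λ)(-4 - λ) = 0.
The roots are λ = 4 and λ = -4, so the eigenvalues are the diagonal entries.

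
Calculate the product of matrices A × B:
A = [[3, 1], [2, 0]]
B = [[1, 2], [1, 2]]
[[4, 8], [2, 4]]

Matrix multiplication:
C[0][0] = 3×1 + 1×1 = 4
C[0][1] = 3×2 + 1×2 = 8
C[1][0] = 2×1 + 0×1 = 2
C[1][1] = 2×2 + 0×2 = 4
Result: [[4, 8], [2, 4]]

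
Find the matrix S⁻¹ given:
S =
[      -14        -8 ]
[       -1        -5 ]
det(S) = 62
S⁻¹ =
[    -5/62      4/31 ]
[     1/62     -7/31 ]

For a 2×2 matrix S = [[a, b], [c, d]] with det(S) ≠ 0, S⁻¹ = (1/det(S)) * [[d, -b], [-c, a]].
det(S) = (-14)*(-5) - (-8)*(-1) = 70 - 8 = 62.
S⁻¹ = (1/62) * [[-5, 8], [1, -14]].
Dividing each entry by 62 and reducing:
S⁻¹ =
[    -5/62      4/31 ]
[     1/62     -7/31 ]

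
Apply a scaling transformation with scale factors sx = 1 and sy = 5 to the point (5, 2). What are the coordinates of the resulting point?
(5, 10)

Scaling matrix:
[[1, 0], [0, 5]]
Result: (5 × 1, 2 × 5) = (5, 10)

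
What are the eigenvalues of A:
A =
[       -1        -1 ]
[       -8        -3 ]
λ = -5, 1

Solve det(A - λI) = 0. For a 2×2 matrix the characteristic equation is λ² - (trace)λ + det = 0.
trace(A) = a + d = -1 - 3 = -4.
det(A) = a*d - b*c = (-1)*(-3) - (-1)*(-8) = 3 - 8 = -5.
Characteristic equation: λ² - (-4)λ + (-5) = 0.
Discriminant = (-4)² - 4*(-5) = 16 + 20 = 36.
λ = (-4 ± √36) / 2 = (-4 ± 6) / 2 = -5, 1.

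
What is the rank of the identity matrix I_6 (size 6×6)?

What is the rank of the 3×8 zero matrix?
rank(I_6) = 6, rank(0) = 0

The identity I_6 has 6 columns that are the standard basis vectors e_1, …, e_6. These are linearly independent, so all 6 columns are pivots and rank(I_6) = 6.
The 3×8 zero matrix has every entry zero, so every row is the zero row and there are no pivots; rank(0) = 0.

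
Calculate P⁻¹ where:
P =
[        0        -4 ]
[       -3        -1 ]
det(P) = -12
P⁻¹ =
[     1/12      -1/3 ]
[     -1/4         0 ]

For a 2×2 matrix P = [[a, b], [c, d]] with det(P) ≠ 0, P⁻¹ = (1/det(P)) * [[d, -b], [-c, a]].
det(P) = (0)*(-1) - (-4)*(-3) = 0 - 12 = -12.
P⁻¹ = (1/-12) * [[-1, 4], [3, 0]].
Dividing each entry by -12 and reducing:
P⁻¹ =
[     1/12      -1/3 ]
[     -1/4         0 ]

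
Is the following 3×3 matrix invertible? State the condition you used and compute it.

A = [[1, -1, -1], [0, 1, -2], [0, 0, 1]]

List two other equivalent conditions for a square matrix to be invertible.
Yes, invertible; det(A) = 1 ≠ 0. Equivalent conditions: rank(A) = 3; Ax = 0 has only the trivial solution; 0 is not an eigenvalue; the columns of A are linearly independent.

To check invertibility, compute det(A).
The given matrix is triangular, so det(A) equals the product of its diagonal entries = 1 ≠ 0.
Since det(A) ≠ 0, A is invertible.
Equivalent conditions for a square matrix A to be invertible:
- rank(A) = 3 (full rank).
- The homogeneous system Ax = 0 has only the trivial solution x = 0.
- 0 is not an eigenvalue of A.
- The columns (equivalently rows) of A are linearly independent.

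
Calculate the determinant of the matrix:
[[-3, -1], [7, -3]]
16

For a 2×2 matrix [[a, b], [c, d]], det = ad - bc
det = (-3)(-3) - (-1)(7) = 9 - -7 = 16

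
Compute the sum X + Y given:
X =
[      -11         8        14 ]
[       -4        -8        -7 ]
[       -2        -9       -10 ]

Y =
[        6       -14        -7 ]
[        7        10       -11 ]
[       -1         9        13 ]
X + Y =
[       -5        -6         7 ]
[        3         2       -18 ]
[       -3         0         3 ]

Matrix addition is elementwise: (X+Y)[i][j] = X[i][j] + Y[i][j].
  (X+Y)[0][0] = (-11) + (6) = -5
  (X+Y)[0][1] = (8) + (-14) = -6
  (X+Y)[0][2] = (14) + (-7) = 7
  (X+Y)[1][0] = (-4) + (7) = 3
  (X+Y)[1][1] = (-8) + (10) = 2
  (X+Y)[1][2] = (-7) + (-11) = -18
  (X+Y)[2][0] = (-2) + (-1) = -3
  (X+Y)[2][1] = (-9) + (9) = 0
  (X+Y)[2][2] = (-10) + (13) = 3
X + Y =
[       -5        -6         7 ]
[        3         2       -18 ]
[       -3         0         3 ]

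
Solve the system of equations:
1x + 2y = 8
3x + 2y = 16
x = 4, y = 2

Use elimination (row reduction):
Equation 1: 1x + 2y = 8.
Equation 2: 3x + 2y = 16.
Multiply Eq1 by 3 and Eq2 by 1: 3x + 6y = 24;  3x + 2y = 16.
Subtract: (-4)y = -8, so y = 2.
Back-substitute into Eq1: 1x + 2*(2) = 8, so x = 4.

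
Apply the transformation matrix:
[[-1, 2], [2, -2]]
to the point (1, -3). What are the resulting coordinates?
(-7, 8)

Matrix multiplication:
[[-1, 2], [2, -2]] × [1, -3]ᵀ
= [-1×1 + 2×-3, 2×1 + -2×-3]ᵀ
= [-7.0000, 8.0000]ᵀ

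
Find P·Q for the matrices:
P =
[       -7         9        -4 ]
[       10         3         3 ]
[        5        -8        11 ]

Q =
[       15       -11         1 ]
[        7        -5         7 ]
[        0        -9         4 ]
PQ =
[      -42        68        40 ]
[      171      -152        43 ]
[       19      -114        -7 ]

Matrix multiplication: (PQ)[i][j] = sum over k of P[i][k] * Q[k][j].
  (PQ)[0][0] = (-7)*(15) + (9)*(7) + (-4)*(0) = -42
  (PQ)[0][1] = (-7)*(-11) + (9)*(-5) + (-4)*(-9) = 68
  (PQ)[0][2] = (-7)*(1) + (9)*(7) + (-4)*(4) = 40
  (PQ)[1][0] = (10)*(15) + (3)*(7) + (3)*(0) = 171
  (PQ)[1][1] = (10)*(-11) + (3)*(-5) + (3)*(-9) = -152
  (PQ)[1][2] = (10)*(1) + (3)*(7) + (3)*(4) = 43
  (PQ)[2][0] = (5)*(15) + (-8)*(7) + (11)*(0) = 19
  (PQ)[2][1] = (5)*(-11) + (-8)*(-5) + (11)*(-9) = -114
  (PQ)[2][2] = (5)*(1) + (-8)*(7) + (11)*(4) = -7
PQ =
[      -42        68        40 ]
[      171      -152        43 ]
[       19      -114        -7 ]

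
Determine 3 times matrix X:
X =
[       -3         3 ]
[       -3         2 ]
3X =
[       -9         9 ]
[       -9         6 ]

Scalar multiplication is elementwise: (3X)[i][j] = 3 * X[i][j].
  (3X)[0][0] = 3 * (-3) = -9
  (3X)[0][1] = 3 * (3) = 9
  (3X)[1][0] = 3 * (-3) = -9
  (3X)[1][1] = 3 * (2) = 6
3X =
[       -9         9 ]
[       -9         6 ]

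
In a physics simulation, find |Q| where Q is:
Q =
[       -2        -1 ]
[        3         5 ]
det(Q) = -7

For a 2×2 matrix [[a, b], [c, d]], det = a*d - b*c.
det(Q) = (-2)*(5) - (-1)*(3) = -10 + 3 = -7.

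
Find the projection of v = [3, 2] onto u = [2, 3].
[24/13, 36/13]

The projection of v onto u is proj_u(v) = ((v·u) / (u·u)) · u.
v·u = (3)*(2) + (2)*(3) = 12.
u·u = (2)*(2) + (3)*(3) = 13.
coefficient = 12 / 13 = 12/13.
proj_u(v) = 12/13 · [2, 3] = [24/13, 36/13].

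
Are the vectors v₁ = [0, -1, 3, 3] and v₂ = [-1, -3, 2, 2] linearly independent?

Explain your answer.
Yes, linearly independent

Two vectors are linearly dependent iff one is a scalar multiple of the other.
No single scalar k satisfies v₂ = k·v₁ (the ratios of corresponding entries disagree), so v₁ and v₂ are linearly independent.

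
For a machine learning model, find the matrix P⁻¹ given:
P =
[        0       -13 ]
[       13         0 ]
det(P) = 169
P⁻¹ =
[        0      1/13 ]
[    -1/13         0 ]

For a 2×2 matrix P = [[a, b], [c, d]] with det(P) ≠ 0, P⁻¹ = (1/det(P)) * [[d, -b], [-c, a]].
det(P) = (0)*(0) - (-13)*(13) = 0 + 169 = 169.
P⁻¹ = (1/169) * [[0, 13], [-13, 0]].
Dividing each entry by 169 and reducing:
P⁻¹ =
[        0      1/13 ]
[    -1/13         0 ]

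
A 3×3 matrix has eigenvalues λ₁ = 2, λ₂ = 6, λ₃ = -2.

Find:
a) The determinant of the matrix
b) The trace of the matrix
det = -24, trace = 6

Two standard eigenvalue identities:
- det(A) equals the product of the eigenvalues (counted with multiplicity).
- trace(A) equals the sum of the eigenvalues.
det(A) = (2)*(6)*(-2) = -24.
trace(A) = 2 + 6 - 2 = 6.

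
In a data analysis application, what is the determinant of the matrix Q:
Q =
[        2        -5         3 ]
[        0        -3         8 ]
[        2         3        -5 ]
det(Q) = -80

Expand along row 0 (cofactor expansion): det(Q) = a*(e*i - f*h) - b*(d*i - f*g) + c*(d*h - e*g), where the 3×3 is [[a, b, c], [d, e, f], [g, h, i]].
Minor M_00 = (-3)*(-5) - (8)*(3) = 15 - 24 = -9.
Minor M_01 = (0)*(-5) - (8)*(2) = 0 - 16 = -16.
Minor M_02 = (0)*(3) - (-3)*(2) = 0 + 6 = 6.
det(Q) = (2)*(-9) - (-5)*(-16) + (3)*(6) = -18 - 80 + 18 = -80.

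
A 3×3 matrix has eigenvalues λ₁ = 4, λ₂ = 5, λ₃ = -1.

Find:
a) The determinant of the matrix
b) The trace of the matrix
det = -20, trace = 8

Two standard eigenvalue identities:
- det(A) equals the product of the eigenvalues (counted with multiplicity).
- trace(A) equals the sum of the eigenvalues.
det(A) = (4)*(5)*(-1) = -20.
trace(A) = 4 + 5 - 1 = 8.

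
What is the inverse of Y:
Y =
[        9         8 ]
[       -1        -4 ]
det(Y) = -28
Y⁻¹ =
[      1/7       2/7 ]
[    -1/28     -9/28 ]

For a 2×2 matrix Y = [[a, b], [c, d]] with det(Y) ≠ 0, Y⁻¹ = (1/det(Y)) * [[d, -b], [-c, a]].
det(Y) = (9)*(-4) - (8)*(-1) = -36 + 8 = -28.
Y⁻¹ = (1/-28) * [[-4, -8], [1, 9]].
Dividing each entry by -28 and reducing:
Y⁻¹ =
[      1/7       2/7 ]
[    -1/28     -9/28 ]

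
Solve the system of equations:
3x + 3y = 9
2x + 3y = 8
x = 1, y = 2

Use elimination (row reduction):
Equation 1: 3x + 3y = 9.
Equation 2: 2x + 3y = 8.
Multiply Eq1 by 2 and Eq2 by 3: 6x + 6y = 18;  6x + 9y = 24.
Subtract: (3)y = 6, so y = 2.
Back-substitute into Eq1: 3x + 3*(2) = 9, so x = 1.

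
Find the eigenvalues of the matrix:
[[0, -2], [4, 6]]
λ = 2 and λ = 4

Characteristic equation: det(A - λI) = 0
λ² - (trace)λ + (det) = 0
λ² - (6)λ + (8) = 0
λ² - 6λ + 8 = 0
Solving: λ = 2, 4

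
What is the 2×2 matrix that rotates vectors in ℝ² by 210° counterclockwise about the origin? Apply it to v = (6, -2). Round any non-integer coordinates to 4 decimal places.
R = [[-√3/2, 1/2], [-1/2, -√3/2]]; R·v = (-6.1962, -1.2679)

A counterclockwise rotation by angle θ in ℝ² has matrix R(θ) = [[cos θ, -sin θ], [sin θ, cos θ]].
For θ = 210°: cos θ = -√3/2, sin θ = -1/2.
R(210°) = [[-√3/2, 1/2], [-1/2, -√3/2]].
R·v = [-√3/2·6 + (1/2)·-2, -1/2·6 + -√3/2·-2] = (-6.1962, -1.2679).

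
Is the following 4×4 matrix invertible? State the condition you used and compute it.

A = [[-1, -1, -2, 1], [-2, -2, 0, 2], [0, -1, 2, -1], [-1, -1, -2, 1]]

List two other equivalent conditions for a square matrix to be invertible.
No, not invertible; det(A) = 0 (two rows are equal, so the rows are linearly dependent). Equivalent conditions (failing for this A): rank(A) < 4; Ax = 0 has non-trivial solutions; 0 is an eigenvalue; the columns are linearly dependent.

To check invertibility, compute det(A).
In this matrix, row 0 and the last row are identical, so one row is a scalar multiple of another and the rows are linearly dependent.
A matrix with linearly dependent rows has det = 0 and is not invertible.
Equivalent failed conditions:
- rank(A) < 4.
- Ax = 0 has non-trivial solutions.
- 0 is an eigenvalue.
- The columns are linearly dependent.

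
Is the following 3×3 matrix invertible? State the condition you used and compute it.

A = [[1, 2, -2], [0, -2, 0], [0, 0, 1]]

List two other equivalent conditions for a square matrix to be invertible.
Yes, invertible; det(A) = -2 ≠ 0. Equivalent conditions: rank(A) = 3; Ax = 0 has only the trivial solution; 0 is not an eigenvalue; the columns of A are linearly independent.

To check invertibility, compute det(A).
The given matrix is triangular, so det(A) equals the product of its diagonal entries = -2 ≠ 0.
Since det(A) ≠ 0, A is invertible.
Equivalent conditions for a square matrix A to be invertible:
- rank(A) = 3 (full rank).
- The homogeneous system Ax = 0 has only the trivial solution x = 0.
- 0 is not an eigenvalue of A.
- The columns (equivalently rows) of A are linearly independent.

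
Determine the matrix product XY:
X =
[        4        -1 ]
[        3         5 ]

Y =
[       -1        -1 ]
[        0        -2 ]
XY =
[       -4        -2 ]
[       -3       -13 ]

Matrix multiplication: (XY)[i][j] = sum over k of X[i][k] * Y[k][j].
  (XY)[0][0] = (4)*(-1) + (-1)*(0) = -4
  (XY)[0][1] = (4)*(-1) + (-1)*(-2) = -2
  (XY)[1][0] = (3)*(-1) + (5)*(0) = -3
  (XY)[1][1] = (3)*(-1) + (5)*(-2) = -13
XY =
[       -4        -2 ]
[       -3       -13 ]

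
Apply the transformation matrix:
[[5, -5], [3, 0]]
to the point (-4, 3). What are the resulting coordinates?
(-35, -12)

Matrix multiplication:
[[5, -5], [3, 0]] × [-4, 3]ᵀ
= [5×-4 + -5×3, 3×-4 + 0×3]ᵀ
= [-35.0000, -12.0000]ᵀ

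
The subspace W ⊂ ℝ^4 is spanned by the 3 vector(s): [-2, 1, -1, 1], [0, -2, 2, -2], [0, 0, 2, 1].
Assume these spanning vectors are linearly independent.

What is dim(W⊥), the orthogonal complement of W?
dim(W⊥) = 1

For any subspace W of ℝ^n, dim(W) + dim(W⊥) = n (the whole-space dimension).
Here the given 3 vectors are linearly independent, so dim(W) = 3.
Thus dim(W⊥) = n - dim(W) = 4 - 3 = 1.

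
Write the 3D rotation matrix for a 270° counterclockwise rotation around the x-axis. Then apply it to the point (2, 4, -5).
R = [[1, 0, 0], [0, 0, 1], [0, -1, 0]]; R·(2, 4, -5) = (2, -5, -4)

Rotation matrix for 270° around x-axis:
cos(270°) = 0, sin(270°) = -1
R = [[1, 0, 0], [0, 0, 1], [0, -1, 0]]
Apply to (2, 4, -5): R·[2, 4, -5]ᵀ = (2, -5, -4)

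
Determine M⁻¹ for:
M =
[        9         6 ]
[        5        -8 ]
det(M) = -102
M⁻¹ =
[     4/51      1/17 ]
[    5/102     -3/34 ]

For a 2×2 matrix M = [[a, b], [c, d]] with det(M) ≠ 0, M⁻¹ = (1/det(M)) * [[d, -b], [-c, a]].
det(M) = (9)*(-8) - (6)*(5) = -72 - 30 = -102.
M⁻¹ = (1/-102) * [[-8, -6], [-5, 9]].
Dividing each entry by -102 and reducing:
M⁻¹ =
[     4/51      1/17 ]
[    5/102     -3/34 ]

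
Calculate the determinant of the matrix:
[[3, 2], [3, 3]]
3

For a 2×2 matrix [[a, b], [c, d]], det = ad - bc
det = (3)(3) - (2)(3) = 9 - 6 = 3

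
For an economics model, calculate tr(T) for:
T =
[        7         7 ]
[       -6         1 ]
tr(T) = 7 + 1 = 8

The trace of a square matrix is the sum of its diagonal entries.
Diagonal entries of T: T[0][0] = 7, T[1][1] = 1.
tr(T) = 7 + 1 = 8.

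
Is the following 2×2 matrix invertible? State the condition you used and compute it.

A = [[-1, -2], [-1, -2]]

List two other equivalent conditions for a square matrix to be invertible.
No, not invertible; det(A) = 0 (two rows are equal, so the rows are linearly dependent). Equivalent conditions (failing for this A): rank(A) < 2; Ax = 0 has non-trivial solutions; 0 is an eigenvalue; the columns are linearly dependent.

To check invertibility, compute det(A).
In this matrix, row 0 and the last row are identical, so one row is a scalar multiple of another and the rows are linearly dependent.
A matrix with linearly dependent rows has det = 0 and is not invertible.
Equivalent failed conditions:
- rank(A) < 2.
- Ax = 0 has non-trivial solutions.
- 0 is an eigenvalue.
- The columns are linearly dependent.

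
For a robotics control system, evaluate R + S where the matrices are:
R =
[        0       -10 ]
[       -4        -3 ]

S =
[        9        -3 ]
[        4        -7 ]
R + S =
[        9       -13 ]
[        0       -10 ]

Matrix addition is elementwise: (R+S)[i][j] = R[i][j] + S[i][j].
  (R+S)[0][0] = (0) + (9) = 9
  (R+S)[0][1] = (-10) + (-3) = -13
  (R+S)[1][0] = (-4) + (4) = 0
  (R+S)[1][1] = (-3) + (-7) = -10
R + S =
[        9       -13 ]
[        0       -10 ]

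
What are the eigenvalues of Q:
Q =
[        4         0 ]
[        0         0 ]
λ = 0, 4

Solve det(Q - λI) = 0. For a 2×2 matrix the characteristic equation is λ² - (trace)λ + det = 0.
trace(Q) = a + d = 4 + 0 = 4.
det(Q) = a*d - b*c = (4)*(0) - (0)*(0) = 0 - 0 = 0.
Characteristic equation: λ² - (4)λ + (0) = 0.
Discriminant = (4)² - 4*(0) = 16 - 0 = 16.
λ = (4 ± √16) / 2 = (4 ± 4) / 2 = 0, 4.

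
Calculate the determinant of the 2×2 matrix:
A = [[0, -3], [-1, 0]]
-3

For A = [[a, b], [c, d]], det(A) = a*d - b*c.
det(A) = (0)*(0) - (-3)*(-1) = 0 - 3 = -3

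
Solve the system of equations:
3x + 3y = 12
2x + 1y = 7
x = 3, y = 1

Use elimination (row reduction):
Equation 1: 3x + 3y = 12.
Equation 2: 2x + 1y = 7.
Multiply Eq1 by 2 and Eq2 by 3: 6x + 6y = 24;  6x + 3y = 21.
Subtract: (-3)y = -3, so y = 1.
Back-substitute into Eq1: 3x + 3*(1) = 12, so x = 3.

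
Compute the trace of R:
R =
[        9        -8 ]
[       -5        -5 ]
tr(R) = 9 - 5 = 4

The trace of a square matrix is the sum of its diagonal entries.
Diagonal entries of R: R[0][0] = 9, R[1][1] = -5.
tr(R) = 9 - 5 = 4.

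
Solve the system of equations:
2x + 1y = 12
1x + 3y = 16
x = 4, y = 4

Use elimination (row reduction):
Equation 1: 2x + 1y = 12.
Equation 2: 1x + 3y = 16.
Multiply Eq1 by 1 and Eq2 by 2: 2x + 1y = 12;  2x + 6y = 32.
Subtract: (5)y = 20, so y = 4.
Back-substitute into Eq1: 2x + 1*(4) = 12, so x = 4.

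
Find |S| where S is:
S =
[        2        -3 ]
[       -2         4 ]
det(S) = 2

For a 2×2 matrix [[a, b], [c, d]], det = a*d - b*c.
det(S) = (2)*(4) - (-3)*(-2) = 8 - 6 = 2.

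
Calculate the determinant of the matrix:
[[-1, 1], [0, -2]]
2

For a 2×2 matrix [[a, b], [c, d]], det = ad - bc
det = (-1)(-2) - (1)(0) = 2 - 0 = 2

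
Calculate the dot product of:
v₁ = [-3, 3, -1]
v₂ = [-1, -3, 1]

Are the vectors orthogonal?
-7, No

The dot product is the sum of products of corresponding components.
v₁·v₂ = (-3)*(-1) + (3)*(-3) + (-1)*(1) = 3 - 9 - 1 = -7.
Two vectors are orthogonal iff their dot product is 0; here the dot product is -7, so the vectors are not orthogonal.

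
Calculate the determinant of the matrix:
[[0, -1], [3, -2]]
3

For a 2×2 matrix [[a, b], [c, d]], det = ad - bc
det = (0)(-2) - (-1)(3) = 0 - -3 = 3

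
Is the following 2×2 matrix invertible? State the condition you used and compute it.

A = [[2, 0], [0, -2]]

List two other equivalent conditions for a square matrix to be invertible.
Yes, invertible; det(A) = -4 ≠ 0. Equivalent conditions: rank(A) = 2; Ax = 0 has only the trivial solution; 0 is not an eigenvalue; the columns of A are linearly independent.

To check invertibility, compute det(A).
The given matrix is triangular, so det(A) equals the product of its diagonal entries = -4 ≠ 0.
Since det(A) ≠ 0, A is invertible.
Equivalent conditions for a square matrix A to be invertible:
- rank(A) = 2 (full rank).
- The homogeneous system Ax = 0 has only the trivial solution x = 0.
- 0 is not an eigenvalue of A.
- The columns (equivalently rows) of A are linearly independent.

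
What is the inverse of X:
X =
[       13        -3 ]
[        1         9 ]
det(X) = 120
X⁻¹ =
[     3/40      1/40 ]
[   -1/120    13/120 ]

For a 2×2 matrix X = [[a, b], [c, d]] with det(X) ≠ 0, X⁻¹ = (1/det(X)) * [[d, -b], [-c, a]].
det(X) = (13)*(9) - (-3)*(1) = 117 + 3 = 120.
X⁻¹ = (1/120) * [[9, 3], [-1, 13]].
Dividing each entry by 120 and reducing:
X⁻¹ =
[     3/40      1/40 ]
[   -1/120    13/120 ]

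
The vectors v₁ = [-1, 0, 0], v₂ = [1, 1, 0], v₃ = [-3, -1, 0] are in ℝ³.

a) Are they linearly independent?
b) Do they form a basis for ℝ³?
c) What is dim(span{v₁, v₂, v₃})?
Not independent, not a basis, dim(span) = 2

Check whether v₃ can be written as a linear combination of v₁ and v₂.
v₃ = (2)·v₁ + (-1)·v₂ = [-3, -1, 0], so the three vectors are linearly dependent.
Thus they do not form a basis for ℝ³, and dim(span{v₁, v₂, v₃}) = 2 (spanned by v₁ and v₂).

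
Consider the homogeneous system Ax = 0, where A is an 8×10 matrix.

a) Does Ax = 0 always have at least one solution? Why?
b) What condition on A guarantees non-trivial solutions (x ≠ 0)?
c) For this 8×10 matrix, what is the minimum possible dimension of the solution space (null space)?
a) Yes, x = 0 is always a solution. b) When A has linearly dependent columns (rank < n). c) Minimum nullity = 2.

a) x = 0 satisfies A·0 = 0, so the zero vector is always a solution.
b) Non-trivial solutions exist iff the columns of A are linearly dependent, equivalently rank(A) < n (the number of columns).
c) By rank-nullity, rank(A) + nullity(A) = n = 10. Since A has only 8 rows, rank(A) ≤ 8, so nullity(A) ≥ 10 - 8 = 2.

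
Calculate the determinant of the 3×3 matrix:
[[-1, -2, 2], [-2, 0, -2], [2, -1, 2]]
6

Expansion along first row:
det = -1·det([[0,-2],[-1,2]]) - -2·det([[-2,-2],[2,2]]) + 2·det([[-2,0],[2,-1]])
    = -1·(0·2 - -2·-1) - -2·(-2·2 - -2·2) + 2·(-2·-1 - 0·2)
    = -1·-2 - -2·0 + 2·2
    = 2 + 0 + 4 = 6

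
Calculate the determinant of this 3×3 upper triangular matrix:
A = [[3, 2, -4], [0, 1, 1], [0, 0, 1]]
3

The determinant of a triangular matrix is the product of its diagonal entries (the off-diagonal entries above the diagonal do not affect it).
det(A) = (3) * (1) * (1) = 3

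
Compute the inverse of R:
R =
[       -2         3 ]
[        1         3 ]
det(R) = -9
R⁻¹ =
[     -1/3       1/3 ]
[      1/9       2/9 ]

For a 2×2 matrix R = [[a, b], [c, d]] with det(R) ≠ 0, R⁻¹ = (1/det(R)) * [[d, -b], [-c, a]].
det(R) = (-2)*(3) - (3)*(1) = -6 - 3 = -9.
R⁻¹ = (1/-9) * [[3, -3], [-1, -2]].
Dividing each entry by -9 and reducing:
R⁻¹ =
[     -1/3       1/3 ]
[      1/9       2/9 ]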